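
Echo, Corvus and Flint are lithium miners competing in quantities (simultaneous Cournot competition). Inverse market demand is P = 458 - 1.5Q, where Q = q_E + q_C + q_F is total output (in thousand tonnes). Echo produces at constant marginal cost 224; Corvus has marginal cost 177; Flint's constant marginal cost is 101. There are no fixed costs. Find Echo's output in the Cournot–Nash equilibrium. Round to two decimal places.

Echo's profit: π_E = (458 - 1.5Q)q_E - (224q_E). Setting ∂π_E/∂q_E = 0: 234 - 3q_E - (3/2)(q_C + q_F) = 0.
Corvus's profit: π_C = (458 - 1.5Q)q_C - (177q_C). Setting ∂π_C/∂q_C = 0: 281 - 3q_C - (3/2)(q_E + q_F) = 0.
Flint's profit: π_F = (458 - 1.5Q)q_F - (101q_F). Setting ∂π_F/∂q_F = 0: 357 - 3q_F - (3/2)(q_E + q_C) = 0.
Adding the 3 conditions: 872 − 3Q − 3Q = 0, i.e. Q = 436/3.
Back-substituting: q_E = (234 − 218)/(3/2) = 32/3, q_C = (281 − 218)/(3/2) = 42, q_F = (357 − 218)/(3/2) = 278/3.

10.67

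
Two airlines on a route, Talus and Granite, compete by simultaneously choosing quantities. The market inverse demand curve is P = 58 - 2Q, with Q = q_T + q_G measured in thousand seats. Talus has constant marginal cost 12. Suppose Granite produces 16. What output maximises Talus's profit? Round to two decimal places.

3.50

With the rival's output fixed at 16, Talus's profit is π_T = (58 - 2·16 - 2q_T)q_T - (12q_T) = (26 - 2q_T)q_T - (12q_T).
∂π_T/∂q_T = 14 - 4q_T = 0, so q_T = 7/2.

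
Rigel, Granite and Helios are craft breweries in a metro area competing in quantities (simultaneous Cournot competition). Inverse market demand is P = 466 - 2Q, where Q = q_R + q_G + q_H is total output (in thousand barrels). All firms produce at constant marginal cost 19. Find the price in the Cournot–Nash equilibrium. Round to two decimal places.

A representative firm's profit is π_i = q_i(466 - 2Q) - 19q_i.
First-order condition (treating rivals' output as given): 447 - 4q_i - 2·Σ_{j≠i} q_j = 0.
By symmetry each firm produces the same amount; substituting Σ_{j≠i} q_j = 2q_i yields q_i = 447/8.
Total output Q = 1341/8, so price P = 466 - 2·(1341/8) = 523/4.

130.75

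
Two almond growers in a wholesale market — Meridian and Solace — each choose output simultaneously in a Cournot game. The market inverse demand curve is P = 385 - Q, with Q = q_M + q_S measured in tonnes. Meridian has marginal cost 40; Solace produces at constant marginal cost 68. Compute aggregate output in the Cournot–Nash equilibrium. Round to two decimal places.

Meridian's profit: π_M = (385 - Q)q_M - (40q_M). Setting ∂π_M/∂q_M = 0: 345 - 2q_M - (q_S) = 0.
Solace's first-order condition: 317 - 2q_S - (q_M) = 0.
Best responses: q_M = (345 - q_S)/2, q_S = (317 - q_M)/2.
Solving the pair: q_M = 373/3, q_S = 289/3.
Total output Q = 373/3 + 289/3 = 662/3.

220.67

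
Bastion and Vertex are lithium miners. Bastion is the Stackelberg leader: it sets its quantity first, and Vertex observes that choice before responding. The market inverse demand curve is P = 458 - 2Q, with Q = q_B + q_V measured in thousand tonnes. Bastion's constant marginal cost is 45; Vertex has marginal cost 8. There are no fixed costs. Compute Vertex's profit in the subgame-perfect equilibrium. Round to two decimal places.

8580.50

Solve by backward induction. Given q_B, the follower Vertex maximises π_V = (458 - 2q_B - 2q_V)q_V - 8q_V.
Follower FOC: 450 - 2q_B - 4q_V = 0, so q_V(q_B) = (450 - 2q_B)/4.
The leader anticipates this reaction. Substituting into P = 458 - 2Q gives P = 233 - q_B, so π_B = (233 - q_B)q_B - 45q_B.
Leader FOC: 188 - 2q_B = 0, so q_B = 94.
Then q_V = (450 - 2·94)/4 = 131/2.
Price P = 458 - 2·(319/2) = 139.
Vertex's profit: (139 - 8)·(131/2) = 8580.5000.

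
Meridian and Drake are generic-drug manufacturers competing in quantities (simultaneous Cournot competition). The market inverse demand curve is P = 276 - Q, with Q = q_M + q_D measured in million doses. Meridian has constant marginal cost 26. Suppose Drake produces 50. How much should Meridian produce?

With the rival's output fixed at 50, Meridian's profit is π_M = (276 - 50 - q_M)q_M - (26q_M) = (226 - q_M)q_M - (26q_M).
∂π_M/∂q_M = 200 - 2q_M = 0, so q_M = 100.

100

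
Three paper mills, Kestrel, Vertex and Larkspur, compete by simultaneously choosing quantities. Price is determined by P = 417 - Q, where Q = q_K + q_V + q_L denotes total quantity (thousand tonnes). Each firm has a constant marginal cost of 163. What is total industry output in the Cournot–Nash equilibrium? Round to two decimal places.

190.50

Each firm earns π_i = (417 - Q)q_i - 163q_i.
Setting ∂π_i/∂q_i = 0 with rivals' quantities fixed: 254 - 2q_i - Σ_{j≠i} q_j = 0.
By symmetry each firm produces the same amount; substituting Σ_{j≠i} q_j = 2q_i yields q_i = 254/4 = 127/2.
Total output Q = 127/2 + 127/2 + 127/2 = 381/2.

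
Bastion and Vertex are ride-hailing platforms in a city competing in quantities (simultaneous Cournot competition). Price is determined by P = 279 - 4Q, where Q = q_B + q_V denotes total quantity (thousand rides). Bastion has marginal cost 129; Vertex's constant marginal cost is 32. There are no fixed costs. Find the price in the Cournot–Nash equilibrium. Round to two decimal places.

Bastion's profit: π_B = (279 - 4Q)q_B - (129q_B). Setting ∂π_B/∂q_B = 0: 150 - 8q_B - 4(q_V) = 0.
Vertex's profit: π_V = (279 - 4Q)q_V - (32q_V). Setting ∂π_V/∂q_V = 0: 247 - 8q_V - 4(q_B) = 0.
So q_B = (150 - 4q_V)/8 and q_V = (247 - 4q_B)/8.
Solving the pair: q_B = 53/12, q_V = 86/3.
Total output Q = 397/12, so price P = 279 - 4·(397/12) = 440/3.

146.67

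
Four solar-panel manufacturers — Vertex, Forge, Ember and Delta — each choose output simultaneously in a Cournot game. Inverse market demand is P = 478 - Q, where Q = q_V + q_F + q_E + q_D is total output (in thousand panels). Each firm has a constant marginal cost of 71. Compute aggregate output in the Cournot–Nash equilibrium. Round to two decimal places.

325.60

A representative firm's profit is π_i = q_i(478 - Q) - 71q_i.
Setting ∂π_i/∂q_i = 0 with rivals' quantities fixed: 407 - 2q_i - Σ_{j≠i} q_j = 0.
By symmetry each firm produces the same amount; substituting Σ_{j≠i} q_j = 3q_i yields q_i = 407/5.
Total output Q = 407/5 + 407/5 + 407/5 + 407/5 = 1628/5.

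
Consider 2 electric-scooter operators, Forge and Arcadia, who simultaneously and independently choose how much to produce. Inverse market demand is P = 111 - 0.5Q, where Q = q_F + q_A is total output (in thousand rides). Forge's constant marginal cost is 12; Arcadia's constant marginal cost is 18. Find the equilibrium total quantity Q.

Forge's profit: π_F = (111 - 0.5Q)q_F - (12q_F). Setting ∂π_F/∂q_F = 0: 99 - q_F - (1/2)(q_A) = 0.
Arcadia's profit: π_A = (111 - 0.5Q)q_A - (18q_A). Setting ∂π_A/∂q_A = 0: 93 - q_A - (1/2)(q_F) = 0.
Rearranging gives the reaction functions q_F = (99 - (1/2)q_A) and q_A = (93 - (1/2)q_F).
Substituting one into the other gives q_F = 70 and q_A = 58.
Total output Q = 70 + 58 = 128.

128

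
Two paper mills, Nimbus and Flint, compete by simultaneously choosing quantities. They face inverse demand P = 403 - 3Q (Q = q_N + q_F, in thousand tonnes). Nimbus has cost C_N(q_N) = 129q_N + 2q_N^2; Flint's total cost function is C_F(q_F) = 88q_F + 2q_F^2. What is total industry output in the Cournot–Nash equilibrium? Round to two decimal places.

45.31

Nimbus's profit: π_N = (403 - 3Q)q_N - (129q_N + 2q_N²). Setting ∂π_N/∂q_N = 0: 274 - 10q_N - 3(q_F) = 0.
Flint's profit: π_F = (403 - 3Q)q_F - (88q_F + 2q_F²). Setting ∂π_F/∂q_F = 0: 315 - 10q_F - 3(q_N) = 0.
So q_N = (274 - 3q_F)/10 and q_F = (315 - 3q_N)/10.
Substituting one into the other gives q_N = 1795/91 and q_F = 25.5824.
Total output Q = 1795/91 + 25.5824 = 589/13.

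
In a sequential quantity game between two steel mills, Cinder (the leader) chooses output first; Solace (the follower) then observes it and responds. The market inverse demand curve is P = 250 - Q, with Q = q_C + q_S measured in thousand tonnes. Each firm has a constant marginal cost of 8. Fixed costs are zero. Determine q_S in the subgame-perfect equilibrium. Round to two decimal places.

60.50

The follower Solace best-responds to any q_C: π_S = (250 - Q)q_S - 8q_S.
Setting the follower's marginal profit to zero, 242 - q_C - 2q_S = 0, i.e. q_S = (242 - q_C)/2.
The leader anticipates this reaction. Substituting into P = 250 - Q gives P = 129 - (1/2)q_C, so π_C = (129 - (1/2)q_C)q_C - 8q_C.
Leader FOC: 121 - q_C = 0, so q_C = 121.
Then q_S = (242 - 121)/2 = 121/2.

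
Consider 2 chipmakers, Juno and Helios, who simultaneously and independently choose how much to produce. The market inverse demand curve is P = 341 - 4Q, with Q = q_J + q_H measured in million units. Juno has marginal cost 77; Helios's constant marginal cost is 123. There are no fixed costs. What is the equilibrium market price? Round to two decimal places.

Juno's profit: π_J = (341 - 4Q)q_J - (77q_J). Setting ∂π_J/∂q_J = 0: 264 - 8q_J - 4(q_H) = 0.
Helios's profit: π_H = (341 - 4Q)q_H - (123q_H). Setting ∂π_H/∂q_H = 0: 218 - 8q_H - 4(q_J) = 0.
Best responses: q_J = (264 - 4q_H)/8, q_H = (218 - 4q_J)/8.
Solving the pair: q_J = 155/6, q_H = 43/3.
Total output Q = 241/6, so price P = 341 - 4·(241/6) = 541/3.

180.33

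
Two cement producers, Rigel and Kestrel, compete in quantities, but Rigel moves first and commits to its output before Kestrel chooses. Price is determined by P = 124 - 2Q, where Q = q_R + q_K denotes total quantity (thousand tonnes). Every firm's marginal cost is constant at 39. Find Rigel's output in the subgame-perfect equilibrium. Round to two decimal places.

21.25

Solve by backward induction. Given q_R, the follower Kestrel maximises π_K = (124 - 2q_R - 2q_K)q_K - 39q_K.
∂π_K/∂q_K = 85 - 2q_R - 4q_K = 0 gives the reaction function q_K = (85 - 2q_R)/4.
Rigel substitutes q_K(q_R) into its own profit: π_R = q_R(124 - 2q_R - (85 - 2q_R)/2) - 39q_R = (163/2 - q_R)q_R - 39q_R.
The leader's first-order condition 85/2 - 2q_R = 0 yields q_R = 85/4.
Then q_K = (85 - 2·(85/4))/4 = 85/8.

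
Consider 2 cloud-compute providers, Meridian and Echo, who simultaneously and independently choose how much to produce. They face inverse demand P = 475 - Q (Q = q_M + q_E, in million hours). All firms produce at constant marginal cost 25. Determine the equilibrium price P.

Each firm earns π_i = (475 - Q)q_i - 25q_i.
First-order condition (treating rivals' output as given): 450 - 2q_i - q_j = 0.
With identical firms every q_j equals q_i, so q_j = q_i and 450 = 3q_i, giving q_i = 150.
Total output Q = 300, so price P = 475 - 300 = 175.

175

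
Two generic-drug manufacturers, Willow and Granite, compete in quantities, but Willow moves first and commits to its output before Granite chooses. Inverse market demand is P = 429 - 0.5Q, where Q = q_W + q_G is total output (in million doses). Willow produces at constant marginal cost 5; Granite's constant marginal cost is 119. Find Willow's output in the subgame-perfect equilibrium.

538

Solve by backward induction. Given q_W, the follower Granite maximises π_G = (429 - (1/2)q_W - (1/2)q_G)q_G - 119q_G.
∂π_G/∂q_G = 310 - (1/2)q_W - q_G = 0 gives the reaction function q_G = (310 - (1/2)q_W).
The leader anticipates this reaction. Substituting into P = 429 - 0.5Q gives P = 274 - (1/4)q_W, so π_W = (274 - (1/4)q_W)q_W - 5q_W.
Leader FOC: 269 - (1/2)q_W = 0, so q_W = 538.
Then q_G = (310 - (1/2)·538) = 41.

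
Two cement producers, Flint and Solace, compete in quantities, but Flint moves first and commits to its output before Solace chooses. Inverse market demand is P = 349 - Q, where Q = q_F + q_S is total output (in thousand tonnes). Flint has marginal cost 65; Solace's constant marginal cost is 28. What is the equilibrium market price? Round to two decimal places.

The follower Solace best-responds to any q_F: π_S = (349 - Q)q_S - 28q_S.
∂π_S/∂q_S = 321 - q_F - 2q_S = 0 gives the reaction function q_S = (321 - q_F)/2.
Flint substitutes q_S(q_F) into its own profit: π_F = q_F(349 - q_F - (321 - q_F)/2) - 65q_F = (377/2 - (1/2)q_F)q_F - 65q_F.
Maximising: ∂π_F/∂q_F = 247/2 - q_F = 0, giving q_F = 247/2.
Then q_S = (321 - 247/2)/2 = 395/4.
Total output Q = 889/4, so price P = 349 - 889/4 = 507/4.

126.75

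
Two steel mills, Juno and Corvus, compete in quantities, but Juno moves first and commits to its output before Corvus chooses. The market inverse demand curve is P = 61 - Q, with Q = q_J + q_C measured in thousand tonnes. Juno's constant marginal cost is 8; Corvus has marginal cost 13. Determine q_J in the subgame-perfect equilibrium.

Solve by backward induction. Given q_J, the follower Corvus maximises π_C = (61 - q_J - q_C)q_C - 13q_C.
Follower FOC: 48 - q_J - 2q_C = 0, so q_C(q_J) = (48 - q_J)/2.
Juno substitutes q_C(q_J) into its own profit: π_J = q_J(61 - q_J - (48 - q_J)/2) - 8q_J = (37 - (1/2)q_J)q_J - 8q_J.
Maximising: ∂π_J/∂q_J = 29 - q_J = 0, giving q_J = 29.
Then q_C = (48 - 29)/2 = 19/2.

29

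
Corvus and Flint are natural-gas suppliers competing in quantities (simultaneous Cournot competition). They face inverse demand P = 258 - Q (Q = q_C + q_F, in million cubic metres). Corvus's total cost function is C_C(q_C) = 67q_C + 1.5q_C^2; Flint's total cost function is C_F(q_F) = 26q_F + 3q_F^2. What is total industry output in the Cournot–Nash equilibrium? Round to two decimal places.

58.08

Corvus's profit: π_C = (258 - Q)q_C - (67q_C + (3/2)q_C²). Setting ∂π_C/∂q_C = 0: 191 - 5q_C - (q_F) = 0.
Flint's profit: π_F = (258 - Q)q_F - (26q_F + 3q_F²). Setting ∂π_F/∂q_F = 0: 232 - 8q_F - (q_C) = 0.
So q_C = (191 - q_F)/5 and q_F = (232 - q_C)/8.
Substituting one into the other gives q_C = 432/13 and q_F = 323/13.
Total output Q = 432/13 + 323/13 = 755/13.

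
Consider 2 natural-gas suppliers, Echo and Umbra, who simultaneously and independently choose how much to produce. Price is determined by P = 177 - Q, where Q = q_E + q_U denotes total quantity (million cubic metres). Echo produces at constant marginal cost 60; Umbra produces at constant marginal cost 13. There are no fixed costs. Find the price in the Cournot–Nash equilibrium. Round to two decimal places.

83.33

Echo's profit: π_E = (177 - Q)q_E - (60q_E). Setting ∂π_E/∂q_E = 0: 117 - 2q_E - (q_U) = 0.
Umbra's first-order condition: 164 - 2q_U - (q_E) = 0.
So q_E = (117 - q_U)/2 and q_U = (164 - q_E)/2.
Solving the pair: q_E = 70/3, q_U = 211/3.
Total output Q = 281/3, so price P = 177 - 281/3 = 250/3.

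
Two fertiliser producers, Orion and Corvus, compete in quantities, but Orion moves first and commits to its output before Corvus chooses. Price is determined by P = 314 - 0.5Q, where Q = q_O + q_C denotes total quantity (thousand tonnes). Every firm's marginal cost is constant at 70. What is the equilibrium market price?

131

Solve by backward induction. Given q_O, the follower Corvus maximises π_C = (314 - (1/2)q_O - (1/2)q_C)q_C - 70q_C.
Setting the follower's marginal profit to zero, 244 - (1/2)q_O - q_C = 0, i.e. q_C = (244 - (1/2)q_O).
The leader anticipates this reaction. Substituting into P = 314 - 0.5Q gives P = 192 - (1/4)q_O, so π_O = (192 - (1/4)q_O)q_O - 70q_O.
The leader's first-order condition 122 - (1/2)q_O = 0 yields q_O = 244.
Then q_C = (244 - (1/2)·244) = 122.
Total output Q = 366, so price P = 314 - (1/2)·366 = 131.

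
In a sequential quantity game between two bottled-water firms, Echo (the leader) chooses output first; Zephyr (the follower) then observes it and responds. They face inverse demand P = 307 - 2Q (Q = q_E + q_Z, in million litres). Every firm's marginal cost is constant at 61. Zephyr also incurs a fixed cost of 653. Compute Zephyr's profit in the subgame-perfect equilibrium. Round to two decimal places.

1238.13

Solve by backward induction. Given q_E, the follower Zephyr maximises π_Z = (307 - 2q_E - 2q_Z)q_Z - 61q_Z.
Setting the follower's marginal profit to zero, 246 - 2q_E - 4q_Z = 0, i.e. q_Z = (246 - 2q_E)/4.
The leader anticipates this reaction. Substituting into P = 307 - 2Q gives P = 184 - q_E, so π_E = (184 - q_E)q_E - 61q_E.
The leader's first-order condition 123 - 2q_E = 0 yields q_E = 123/2.
Then q_Z = (246 - 2·(123/2))/4 = 123/4.
Price P = 307 - 2·(369/4) = 245/2.
Zephyr's profit: (245/2 - 61)·(123/4) - 653 = 1238.1250.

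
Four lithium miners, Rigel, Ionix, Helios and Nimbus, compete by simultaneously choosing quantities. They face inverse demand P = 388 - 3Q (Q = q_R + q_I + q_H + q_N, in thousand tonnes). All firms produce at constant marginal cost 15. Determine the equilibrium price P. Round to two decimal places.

89.60

A representative firm's profit is π_i = q_i(388 - 3Q) - 15q_i.
First-order condition (treating rivals' output as given): 373 - 6q_i - 3·Σ_{j≠i} q_j = 0.
With identical firms every q_j equals q_i, so Σ_{j≠i} q_j = 3q_i and 373 = 15q_i, giving q_i = 373/15.
Total output Q = 1492/15, so price P = 388 - 3·(1492/15) = 448/5.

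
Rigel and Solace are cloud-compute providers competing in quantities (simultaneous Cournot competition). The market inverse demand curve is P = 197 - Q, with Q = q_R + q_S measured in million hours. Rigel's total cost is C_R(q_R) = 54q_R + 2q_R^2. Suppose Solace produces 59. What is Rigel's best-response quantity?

With the rival's output fixed at 59, Rigel's profit is π_R = (197 - 59 - q_R)q_R - (54q_R + 2q_R²) = (138 - q_R)q_R - (54q_R + 2q_R²).
∂π_R/∂q_R = 84 - 6q_R = 0, so q_R = 14.

14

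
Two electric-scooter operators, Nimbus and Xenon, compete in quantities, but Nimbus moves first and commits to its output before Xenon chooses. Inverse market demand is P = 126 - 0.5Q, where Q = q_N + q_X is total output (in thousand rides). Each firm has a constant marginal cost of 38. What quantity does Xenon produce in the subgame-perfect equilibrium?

44

The follower Xenon best-responds to any q_N: π_X = (126 - 0.5Q)q_X - 38q_X.
∂π_X/∂q_X = 88 - (1/2)q_N - q_X = 0 gives the reaction function q_X = (88 - (1/2)q_N).
The leader anticipates this reaction. Substituting into P = 126 - 0.5Q gives P = 82 - (1/4)q_N, so π_N = (82 - (1/4)q_N)q_N - 38q_N.
Leader FOC: 44 - (1/2)q_N = 0, so q_N = 88.
Then q_X = (88 - (1/2)·88) = 44.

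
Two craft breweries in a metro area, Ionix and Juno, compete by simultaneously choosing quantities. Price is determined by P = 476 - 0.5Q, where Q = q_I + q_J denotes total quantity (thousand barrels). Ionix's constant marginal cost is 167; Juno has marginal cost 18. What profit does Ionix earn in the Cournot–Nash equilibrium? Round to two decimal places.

Ionix's profit: π_I = (476 - 0.5Q)q_I - (167q_I). Setting ∂π_I/∂q_I = 0: 309 - q_I - (1/2)(q_J) = 0.
Juno's profit: π_J = (476 - 0.5Q)q_J - (18q_J). Setting ∂π_J/∂q_J = 0: 458 - q_J - (1/2)(q_I) = 0.
So q_I = (309 - (1/2)q_J) and q_J = (458 - (1/2)q_I).
Substituting one into the other gives q_I = 320/3 and q_J = 1214/3.
Price P = 476 - (1/2)·(1534/3) = 661/3.
Ionix's profit: (661/3 - 167)·(320/3) = 5688.8889.

5688.89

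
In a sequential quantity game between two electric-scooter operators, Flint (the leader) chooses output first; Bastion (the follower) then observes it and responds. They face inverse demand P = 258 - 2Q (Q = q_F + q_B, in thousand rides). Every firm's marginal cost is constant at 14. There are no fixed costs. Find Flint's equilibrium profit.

3721

Solve by backward induction. Given q_F, the follower Bastion maximises π_B = (258 - 2q_F - 2q_B)q_B - 14q_B.
Setting the follower's marginal profit to zero, 244 - 2q_F - 4q_B = 0, i.e. q_B = (244 - 2q_F)/4.
Flint substitutes q_B(q_F) into its own profit: π_F = q_F(258 - 2q_F - (244 - 2q_F)/2) - 14q_F = (136 - q_F)q_F - 14q_F.
The leader's first-order condition 122 - 2q_F = 0 yields q_F = 61.
Then q_B = (244 - 2·61)/4 = 61/2.
Price P = 258 - 2·(183/2) = 75.
Flint's profit: (75 - 14)·61 = 3721.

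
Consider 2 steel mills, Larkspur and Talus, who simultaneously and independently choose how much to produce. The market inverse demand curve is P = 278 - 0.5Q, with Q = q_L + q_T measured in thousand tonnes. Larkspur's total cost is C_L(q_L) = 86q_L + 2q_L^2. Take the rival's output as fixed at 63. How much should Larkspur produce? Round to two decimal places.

With the rival's output fixed at 63, Larkspur's profit is π_L = (278 - (1/2)·63 - (1/2)q_L)q_L - (86q_L + 2q_L²) = (493/2 - (1/2)q_L)q_L - (86q_L + 2q_L²).
∂π_L/∂q_L = 321/2 - 5q_L = 0, so q_L = 321/10.

32.10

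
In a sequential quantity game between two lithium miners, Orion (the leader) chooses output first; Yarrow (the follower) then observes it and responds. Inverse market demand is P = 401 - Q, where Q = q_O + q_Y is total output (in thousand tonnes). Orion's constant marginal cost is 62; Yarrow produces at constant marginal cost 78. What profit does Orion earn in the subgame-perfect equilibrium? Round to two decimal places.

15753.13

Solve by backward induction. Given q_O, the follower Yarrow maximises π_Y = (401 - q_O - q_Y)q_Y - 78q_Y.
Follower FOC: 323 - q_O - 2q_Y = 0, so q_Y(q_O) = (323 - q_O)/2.
The leader anticipates this reaction. Substituting into P = 401 - Q gives P = 479/2 - (1/2)q_O, so π_O = (479/2 - (1/2)q_O)q_O - 62q_O.
Maximising: ∂π_O/∂q_O = 355/2 - q_O = 0, giving q_O = 355/2.
Then q_Y = (323 - 355/2)/2 = 291/4.
Price P = 401 - 1001/4 = 603/4.
Orion's profit: (603/4 - 62)·(355/2) = 15753.1250.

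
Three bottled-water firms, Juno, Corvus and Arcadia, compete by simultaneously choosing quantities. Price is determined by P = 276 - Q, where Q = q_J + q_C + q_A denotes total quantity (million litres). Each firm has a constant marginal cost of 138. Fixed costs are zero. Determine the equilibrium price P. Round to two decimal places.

172.50

A representative firm's profit is π_i = q_i(276 - Q) - 138q_i.
Setting ∂π_i/∂q_i = 0 with rivals' quantities fixed: 138 - 2q_i - Σ_{j≠i} q_j = 0.
By symmetry each firm produces the same amount; substituting Σ_{j≠i} q_j = 2q_i yields q_i = 138/4 = 69/2.
Total output Q = 207/2, so price P = 276 - 207/2 = 345/2.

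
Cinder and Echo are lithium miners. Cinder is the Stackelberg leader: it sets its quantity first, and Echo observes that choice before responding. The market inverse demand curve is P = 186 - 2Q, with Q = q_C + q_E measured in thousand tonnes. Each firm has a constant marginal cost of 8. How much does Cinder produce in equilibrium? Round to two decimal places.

44.50

Solve by backward induction. Given q_C, the follower Echo maximises π_E = (186 - 2q_C - 2q_E)q_E - 8q_E.
∂π_E/∂q_E = 178 - 2q_C - 4q_E = 0 gives the reaction function q_E = (178 - 2q_C)/4.
The leader anticipates this reaction. Substituting into P = 186 - 2Q gives P = 97 - q_C, so π_C = (97 - q_C)q_C - 8q_C.
The leader's first-order condition 89 - 2q_C = 0 yields q_C = 89/2.
Then q_E = (178 - 2·(89/2))/4 = 89/4.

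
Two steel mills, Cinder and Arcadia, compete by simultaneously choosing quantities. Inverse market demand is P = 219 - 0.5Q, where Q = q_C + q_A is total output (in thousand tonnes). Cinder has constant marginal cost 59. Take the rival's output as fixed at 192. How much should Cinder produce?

64

With the rival's output fixed at 192, Cinder's profit is π_C = (219 - (1/2)·192 - (1/2)q_C)q_C - (59q_C) = (123 - (1/2)q_C)q_C - (59q_C).
∂π_C/∂q_C = 64 - q_C = 0, so q_C = 64.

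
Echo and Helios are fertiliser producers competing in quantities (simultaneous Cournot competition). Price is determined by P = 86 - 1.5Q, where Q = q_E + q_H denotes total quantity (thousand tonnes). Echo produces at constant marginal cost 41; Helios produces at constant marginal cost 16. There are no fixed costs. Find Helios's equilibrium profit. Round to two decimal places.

Echo's profit: π_E = (86 - 1.5Q)q_E - (41q_E). Setting ∂π_E/∂q_E = 0: 45 - 3q_E - (3/2)(q_H) = 0.
Helios's first-order condition: 70 - 3q_H - (3/2)(q_E) = 0.
So q_E = (45 - (3/2)q_H)/3 and q_H = (70 - (3/2)q_E)/3.
Substituting one into the other gives q_E = 40/9 and q_H = 190/9.
Price P = 86 - (3/2)·(230/9) = 143/3.
Helios's profit: (143/3 - 16)·(190/9) = 668.5185.

668.52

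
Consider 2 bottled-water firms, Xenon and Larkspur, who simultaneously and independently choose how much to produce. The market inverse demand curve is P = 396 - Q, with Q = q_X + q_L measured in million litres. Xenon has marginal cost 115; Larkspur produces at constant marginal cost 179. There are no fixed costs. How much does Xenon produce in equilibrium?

Xenon's profit: π_X = (396 - Q)q_X - (115q_X). Setting ∂π_X/∂q_X = 0: 281 - 2q_X - (q_L) = 0.
Larkspur's profit: π_L = (396 - Q)q_L - (179q_L). Setting ∂π_L/∂q_L = 0: 217 - 2q_L - (q_X) = 0.
Rearranging gives the reaction functions q_X = (281 - q_L)/2 and q_L = (217 - q_X)/2.
Substituting one into the other gives q_X = 115 and q_L = 51.

115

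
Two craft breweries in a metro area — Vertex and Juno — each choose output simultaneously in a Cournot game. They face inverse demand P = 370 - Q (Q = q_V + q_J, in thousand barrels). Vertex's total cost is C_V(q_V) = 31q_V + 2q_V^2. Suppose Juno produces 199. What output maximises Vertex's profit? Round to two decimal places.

23.33

With the rival's output fixed at 199, Vertex's profit is π_V = (370 - 199 - q_V)q_V - (31q_V + 2q_V²) = (171 - q_V)q_V - (31q_V + 2q_V²).
∂π_V/∂q_V = 140 - 6q_V = 0, so q_V = 70/3.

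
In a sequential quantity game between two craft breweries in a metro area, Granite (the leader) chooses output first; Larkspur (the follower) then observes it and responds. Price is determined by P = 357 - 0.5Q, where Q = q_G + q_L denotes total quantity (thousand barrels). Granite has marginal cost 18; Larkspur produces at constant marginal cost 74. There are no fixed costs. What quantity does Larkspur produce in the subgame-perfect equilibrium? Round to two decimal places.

85.50

Solve by backward induction. Given q_G, the follower Larkspur maximises π_L = (357 - (1/2)q_G - (1/2)q_L)q_L - 74q_L.
∂π_L/∂q_L = 283 - (1/2)q_G - q_L = 0 gives the reaction function q_L = (283 - (1/2)q_G).
Granite substitutes q_L(q_G) into its own profit: π_G = q_G(357 - (1/2)q_G - (283 - (1/2)q_G)/2) - 18q_G = (431/2 - (1/4)q_G)q_G - 18q_G.
Leader FOC: 395/2 - (1/2)q_G = 0, so q_G = 395.
Then q_L = (283 - (1/2)·395) = 171/2.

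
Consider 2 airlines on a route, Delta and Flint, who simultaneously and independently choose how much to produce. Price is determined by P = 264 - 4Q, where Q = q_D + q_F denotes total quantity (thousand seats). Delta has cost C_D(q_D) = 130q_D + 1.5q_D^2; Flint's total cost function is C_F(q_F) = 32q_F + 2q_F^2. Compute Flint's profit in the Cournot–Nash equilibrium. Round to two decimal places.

1812.24

Delta's profit: π_D = (264 - 4Q)q_D - (130q_D + (3/2)q_D²). Setting ∂π_D/∂q_D = 0: 134 - 11q_D - 4(q_F) = 0.
Flint's first-order condition: 232 - 12q_F - 4(q_D) = 0.
Best responses: q_D = (134 - 4q_F)/11, q_F = (232 - 4q_D)/12.
Solving the pair: q_D = 170/29, q_F = 504/29.
Price P = 264 - 4·(674/29) = 171.0345.
Flint's profit: 171.0345·(504/29) - 32·(504/29) - 2(504/29)² = 1812.2426.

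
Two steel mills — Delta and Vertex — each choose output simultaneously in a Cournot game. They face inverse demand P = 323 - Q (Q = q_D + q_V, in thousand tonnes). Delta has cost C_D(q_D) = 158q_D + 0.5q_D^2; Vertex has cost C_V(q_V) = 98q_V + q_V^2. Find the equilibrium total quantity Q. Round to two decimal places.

Delta's profit: π_D = (323 - Q)q_D - (158q_D + (1/2)q_D²). Setting ∂π_D/∂q_D = 0: 165 - 3q_D - (q_V) = 0.
Vertex's profit: π_V = (323 - Q)q_V - (98q_V + q_V²). Setting ∂π_V/∂q_V = 0: 225 - 4q_V - (q_D) = 0.
So q_D = (165 - q_V)/3 and q_V = (225 - q_D)/4.
Solving the pair: q_D = 435/11, q_V = 510/11.
Total output Q = 435/11 + 510/11 = 945/11.

85.91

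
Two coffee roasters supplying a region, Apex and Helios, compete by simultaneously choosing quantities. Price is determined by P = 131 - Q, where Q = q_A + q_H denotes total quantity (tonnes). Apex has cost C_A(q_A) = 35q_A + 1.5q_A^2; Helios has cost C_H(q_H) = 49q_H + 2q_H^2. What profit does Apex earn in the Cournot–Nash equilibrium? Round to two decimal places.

Apex's profit: π_A = (131 - Q)q_A - (35q_A + (3/2)q_A²). Setting ∂π_A/∂q_A = 0: 96 - 5q_A - (q_H) = 0.
Helios's first-order condition: 82 - 6q_H - (q_A) = 0.
So q_A = (96 - q_H)/5 and q_H = (82 - q_A)/6.
Substituting one into the other gives q_A = 494/29 and q_H = 314/29.
Price P = 131 - 808/29 = 103.1379.
Apex's profit: 103.1379·(494/29) - 35·(494/29) - (3/2)(494/29)² = 725.4340.

725.43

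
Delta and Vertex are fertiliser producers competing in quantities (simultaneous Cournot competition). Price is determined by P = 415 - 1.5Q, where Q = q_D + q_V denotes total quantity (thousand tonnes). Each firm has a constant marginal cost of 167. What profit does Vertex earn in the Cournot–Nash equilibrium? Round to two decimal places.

4555.85

Each firm earns π_i = (415 - 1.5Q)q_i - 167q_i.
First-order condition (treating rivals' output as given): 248 - 3q_i - (3/2)q_j = 0.
With identical firms every q_j equals q_i, so q_j = q_i and 248 = (9/2)q_i, giving q_i = 496/9.
Price P = 415 - (3/2)·(992/9) = 749/3.
Vertex's profit: (749/3 - 167)·(496/9) = 4555.8519.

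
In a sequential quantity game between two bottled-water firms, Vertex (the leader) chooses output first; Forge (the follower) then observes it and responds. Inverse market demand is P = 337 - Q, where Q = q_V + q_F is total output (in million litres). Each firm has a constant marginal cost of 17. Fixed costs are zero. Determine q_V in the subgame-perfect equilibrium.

The follower Forge best-responds to any q_V: π_F = (337 - Q)q_F - 17q_F.
∂π_F/∂q_F = 320 - q_V - 2q_F = 0 gives the reaction function q_F = (320 - q_V)/2.
Vertex substitutes q_F(q_V) into its own profit: π_V = q_V(337 - q_V - (320 - q_V)/2) - 17q_V = (177 - (1/2)q_V)q_V - 17q_V.
Leader FOC: 160 - q_V = 0, so q_V = 160.
Then q_F = (320 - 160)/2 = 80.

160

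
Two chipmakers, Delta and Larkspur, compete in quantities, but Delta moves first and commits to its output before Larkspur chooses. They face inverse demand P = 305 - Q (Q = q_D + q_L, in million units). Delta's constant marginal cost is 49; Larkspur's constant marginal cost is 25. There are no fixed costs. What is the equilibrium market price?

The follower Larkspur best-responds to any q_D: π_L = (305 - Q)q_L - 25q_L.
Setting the follower's marginal profit to zero, 280 - q_D - 2q_L = 0, i.e. q_L = (280 - q_D)/2.
The leader anticipates this reaction. Substituting into P = 305 - Q gives P = 165 - (1/2)q_D, so π_D = (165 - (1/2)q_D)q_D - 49q_D.
The leader's first-order condition 116 - q_D = 0 yields q_D = 116.
Then q_L = (280 - 116)/2 = 82.
Total output Q = 198, so price P = 305 - 198 = 107.

107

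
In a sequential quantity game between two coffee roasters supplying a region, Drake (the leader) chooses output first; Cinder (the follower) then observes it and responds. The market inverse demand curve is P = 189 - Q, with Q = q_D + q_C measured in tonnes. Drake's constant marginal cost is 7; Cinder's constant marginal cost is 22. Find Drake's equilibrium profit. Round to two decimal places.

Solve by backward induction. Given q_D, the follower Cinder maximises π_C = (189 - q_D - q_C)q_C - 22q_C.
∂π_C/∂q_C = 167 - q_D - 2q_C = 0 gives the reaction function q_C = (167 - q_D)/2.
The leader anticipates this reaction. Substituting into P = 189 - Q gives P = 211/2 - (1/2)q_D, so π_D = (211/2 - (1/2)q_D)q_D - 7q_D.
Leader FOC: 197/2 - q_D = 0, so q_D = 197/2.
Then q_C = (167 - 197/2)/2 = 137/4.
Price P = 189 - 531/4 = 225/4.
Drake's profit: (225/4 - 7)·(197/2) = 4851.1250.

4851.13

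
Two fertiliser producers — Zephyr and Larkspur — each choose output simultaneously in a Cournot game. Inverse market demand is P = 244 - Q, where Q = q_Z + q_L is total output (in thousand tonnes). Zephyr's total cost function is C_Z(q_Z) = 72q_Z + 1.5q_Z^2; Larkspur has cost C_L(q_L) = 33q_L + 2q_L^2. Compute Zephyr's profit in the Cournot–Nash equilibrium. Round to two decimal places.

2003.69

Zephyr's profit: π_Z = (244 - Q)q_Z - (72q_Z + (3/2)q_Z²). Setting ∂π_Z/∂q_Z = 0: 172 - 5q_Z - (q_L) = 0.
Larkspur's profit: π_L = (244 - Q)q_L - (33q_L + 2q_L²). Setting ∂π_L/∂q_L = 0: 211 - 6q_L - (q_Z) = 0.
Best responses: q_Z = (172 - q_L)/5, q_L = (211 - q_Z)/6.
Solving the pair: q_Z = 821/29, q_L = 883/29.
Price P = 244 - 1704/29 = 185.2414.
Zephyr's profit: 185.2414·(821/29) - 72·(821/29) - (3/2)(821/29)² = 2003.6891.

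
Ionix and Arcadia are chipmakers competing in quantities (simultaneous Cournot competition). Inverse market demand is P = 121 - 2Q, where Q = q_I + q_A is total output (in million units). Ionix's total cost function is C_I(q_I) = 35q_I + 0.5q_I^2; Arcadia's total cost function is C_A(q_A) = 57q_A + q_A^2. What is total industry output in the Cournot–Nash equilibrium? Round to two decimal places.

20.62

Ionix's profit: π_I = (121 - 2Q)q_I - (35q_I + (1/2)q_I²). Setting ∂π_I/∂q_I = 0: 86 - 5q_I - 2(q_A) = 0.
Arcadia's first-order condition: 64 - 6q_A - 2(q_I) = 0.
So q_I = (86 - 2q_A)/5 and q_A = (64 - 2q_I)/6.
Solving the pair: q_I = 194/13, q_A = 74/13.
Total output Q = 194/13 + 74/13 = 268/13.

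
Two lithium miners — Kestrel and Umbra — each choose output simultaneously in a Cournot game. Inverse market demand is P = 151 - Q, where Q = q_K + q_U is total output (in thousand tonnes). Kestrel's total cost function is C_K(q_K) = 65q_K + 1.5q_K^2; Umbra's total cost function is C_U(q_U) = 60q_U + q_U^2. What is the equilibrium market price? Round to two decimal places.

Kestrel's profit: π_K = (151 - Q)q_K - (65q_K + (3/2)q_K²). Setting ∂π_K/∂q_K = 0: 86 - 5q_K - (q_U) = 0.
Umbra's profit: π_U = (151 - Q)q_U - (60q_U + q_U²). Setting ∂π_U/∂q_U = 0: 91 - 4q_U - (q_K) = 0.
So q_K = (86 - q_U)/5 and q_U = (91 - q_K)/4.
Solving the pair: q_K = 253/19, q_U = 369/19.
Total output Q = 622/19, so price P = 151 - 622/19 = 118.2632.

118.26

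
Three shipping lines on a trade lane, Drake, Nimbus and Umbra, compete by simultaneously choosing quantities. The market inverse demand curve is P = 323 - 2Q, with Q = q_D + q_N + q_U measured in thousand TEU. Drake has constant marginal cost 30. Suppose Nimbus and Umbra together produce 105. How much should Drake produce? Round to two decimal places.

20.75

With rivals' combined output fixed at 105, Drake's profit is π_D = (323 - 2·105 - 2q_D)q_D - (30q_D) = (113 - 2q_D)q_D - (30q_D).
∂π_D/∂q_D = 83 - 4q_D = 0, so q_D = 83/4.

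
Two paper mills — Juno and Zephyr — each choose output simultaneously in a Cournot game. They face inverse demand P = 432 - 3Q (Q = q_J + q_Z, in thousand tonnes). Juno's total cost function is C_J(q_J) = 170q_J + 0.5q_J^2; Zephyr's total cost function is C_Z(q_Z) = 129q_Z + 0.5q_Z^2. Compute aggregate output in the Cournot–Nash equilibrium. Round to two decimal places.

Juno's profit: π_J = (432 - 3Q)q_J - (170q_J + (1/2)q_J²). Setting ∂π_J/∂q_J = 0: 262 - 7q_J - 3(q_Z) = 0.
Zephyr's profit: π_Z = (432 - 3Q)q_Z - (129q_Z + (1/2)q_Z²). Setting ∂π_Z/∂q_Z = 0: 303 - 7q_Z - 3(q_J) = 0.
So q_J = (262 - 3q_Z)/7 and q_Z = (303 - 3q_J)/7.
Substituting one into the other gives q_J = 185/8 and q_Z = 267/8.
Total output Q = 185/8 + 267/8 = 113/2.

56.50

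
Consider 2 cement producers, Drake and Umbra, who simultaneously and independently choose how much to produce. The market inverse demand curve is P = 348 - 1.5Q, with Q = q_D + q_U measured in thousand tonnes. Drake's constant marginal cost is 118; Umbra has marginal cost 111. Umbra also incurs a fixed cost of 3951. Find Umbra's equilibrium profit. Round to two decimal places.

Drake's profit: π_D = (348 - 1.5Q)q_D - (118q_D). Setting ∂π_D/∂q_D = 0: 230 - 3q_D - (3/2)(q_U) = 0.
Umbra's profit: π_U = (348 - 1.5Q)q_U - (111q_U). Setting ∂π_U/∂q_U = 0: 237 - 3q_U - (3/2)(q_D) = 0.
Rearranging gives the reaction functions q_D = (230 - (3/2)q_U)/3 and q_U = (237 - (3/2)q_D)/3.
Substituting one into the other gives q_D = 446/9 and q_U = 488/9.
Price P = 348 - (3/2)·(934/9) = 577/3.
Umbra's profit: (577/3 - 111)·(488/9) - 3951 = 459.0741.

459.07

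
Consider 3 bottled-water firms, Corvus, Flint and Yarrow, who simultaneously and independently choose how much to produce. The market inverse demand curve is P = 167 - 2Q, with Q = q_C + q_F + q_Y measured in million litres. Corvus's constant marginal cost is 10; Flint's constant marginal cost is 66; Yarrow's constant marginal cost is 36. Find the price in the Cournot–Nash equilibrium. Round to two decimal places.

Corvus's profit: π_C = (167 - 2Q)q_C - (10q_C). Setting ∂π_C/∂q_C = 0: 157 - 4q_C - 2(q_F + q_Y) = 0.
Flint's profit: π_F = (167 - 2Q)q_F - (66q_F). Setting ∂π_F/∂q_F = 0: 101 - 4q_F - 2(q_C + q_Y) = 0.
Yarrow's profit: π_Y = (167 - 2Q)q_Y - (36q_Y). Setting ∂π_Y/∂q_Y = 0: 131 - 4q_Y - 2(q_C + q_F) = 0.
Adding the 3 first-order conditions: 389 − 8Q = 0, so Q = 389/8.
Back-substituting: q_C = (157 − 389/4)/2 = 239/8, q_F = (101 − 389/4)/2 = 15/8, q_Y = (131 − 389/4)/2 = 135/8.
Total output Q = 389/8, so price P = 167 - 2·(389/8) = 279/4.

69.75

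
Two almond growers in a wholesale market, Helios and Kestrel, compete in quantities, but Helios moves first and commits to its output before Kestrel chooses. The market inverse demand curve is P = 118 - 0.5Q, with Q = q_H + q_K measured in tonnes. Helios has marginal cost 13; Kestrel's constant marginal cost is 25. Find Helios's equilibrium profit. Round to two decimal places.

Solve by backward induction. Given q_H, the follower Kestrel maximises π_K = (118 - (1/2)q_H - (1/2)q_K)q_K - 25q_K.
∂π_K/∂q_K = 93 - (1/2)q_H - q_K = 0 gives the reaction function q_K = (93 - (1/2)q_H).
Helios substitutes q_K(q_H) into its own profit: π_H = q_H(118 - (1/2)q_H - (93 - (1/2)q_H)/2) - 13q_H = (143/2 - (1/4)q_H)q_H - 13q_H.
Leader FOC: 117/2 - (1/2)q_H = 0, so q_H = 117.
Then q_K = (93 - (1/2)·117) = 69/2.
Price P = 118 - (1/2)·(303/2) = 169/4.
Helios's profit: (169/4 - 13)·117 = 3422.2500.

3422.25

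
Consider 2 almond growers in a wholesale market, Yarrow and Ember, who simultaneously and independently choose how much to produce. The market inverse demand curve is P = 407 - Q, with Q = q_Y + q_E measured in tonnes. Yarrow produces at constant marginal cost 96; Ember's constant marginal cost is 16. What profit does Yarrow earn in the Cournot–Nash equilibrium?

5929

Yarrow's profit: π_Y = (407 - Q)q_Y - (96q_Y). Setting ∂π_Y/∂q_Y = 0: 311 - 2q_Y - (q_E) = 0.
Ember's profit: π_E = (407 - Q)q_E - (16q_E). Setting ∂π_E/∂q_E = 0: 391 - 2q_E - (q_Y) = 0.
So q_Y = (311 - q_E)/2 and q_E = (391 - q_Y)/2.
Substituting one into the other gives q_Y = 77 and q_E = 157.
Price P = 407 - 234 = 173.
Yarrow's profit: (173 - 96)·77 = 5929.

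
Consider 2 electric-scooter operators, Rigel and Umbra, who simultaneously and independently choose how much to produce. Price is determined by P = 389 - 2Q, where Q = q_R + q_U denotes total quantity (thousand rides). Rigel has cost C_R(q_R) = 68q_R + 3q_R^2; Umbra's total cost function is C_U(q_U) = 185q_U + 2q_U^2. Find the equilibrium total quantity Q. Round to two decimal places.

46.82

Rigel's profit: π_R = (389 - 2Q)q_R - (68q_R + 3q_R²). Setting ∂π_R/∂q_R = 0: 321 - 10q_R - 2(q_U) = 0.
Umbra's profit: π_U = (389 - 2Q)q_U - (185q_U + 2q_U²). Setting ∂π_U/∂q_U = 0: 204 - 8q_U - 2(q_R) = 0.
So q_R = (321 - 2q_U)/10 and q_U = (204 - 2q_R)/8.
Solving the pair: q_R = 540/19, q_U = 699/38.
Total output Q = 540/19 + 699/38 = 1779/38.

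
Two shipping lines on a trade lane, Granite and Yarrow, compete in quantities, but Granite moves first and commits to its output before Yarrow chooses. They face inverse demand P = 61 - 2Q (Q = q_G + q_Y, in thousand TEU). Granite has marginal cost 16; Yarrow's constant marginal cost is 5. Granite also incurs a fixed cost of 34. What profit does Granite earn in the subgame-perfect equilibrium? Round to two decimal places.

Solve by backward induction. Given q_G, the follower Yarrow maximises π_Y = (61 - 2q_G - 2q_Y)q_Y - 5q_Y.
∂π_Y/∂q_Y = 56 - 2q_G - 4q_Y = 0 gives the reaction function q_Y = (56 - 2q_G)/4.
Granite substitutes q_Y(q_G) into its own profit: π_G = q_G(61 - 2q_G - (56 - 2q_G)/2) - 16q_G = (33 - q_G)q_G - 16q_G.
The leader's first-order condition 17 - 2q_G = 0 yields q_G = 17/2.
Then q_Y = (56 - 2·(17/2))/4 = 39/4.
Price P = 61 - 2·(73/4) = 49/2.
Granite's profit: (49/2 - 16)·(17/2) - 34 = 153/4.

38.25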